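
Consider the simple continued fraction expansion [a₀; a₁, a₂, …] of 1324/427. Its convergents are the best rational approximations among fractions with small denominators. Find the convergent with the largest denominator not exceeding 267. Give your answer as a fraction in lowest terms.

List convergents until the denominator exceeds the bound:
a_0 = 3: 3/1  (≤ bound)
a_1 = 9: 28/9  (≤ bound)
a_2 = 1: 31/10  (≤ bound)
a_3 = 13: 431/139  (≤ bound)
a_4 = 3: 1324/427  (> 267, stop)

431/139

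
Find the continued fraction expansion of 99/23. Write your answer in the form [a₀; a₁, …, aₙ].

Run the Euclidean algorithm, recording each quotient:
⌊99/23⌋ = 4, remainder 7
⌊23/7⌋ = 3, remainder 2
⌊7/2⌋ = 3, remainder 1
⌊2/1⌋ = 2, remainder 0

[4; 3, 3, 2]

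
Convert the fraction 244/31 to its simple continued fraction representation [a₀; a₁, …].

⌊244/31⌋ = 7, remainder 27
⌊31/27⌋ = 1, remainder 4
⌊27/4⌋ = 6, remainder 3
⌊4/3⌋ = 1, remainder 1
⌊3/1⌋ = 3, remainder 0

[7; 1, 6, 1, 3]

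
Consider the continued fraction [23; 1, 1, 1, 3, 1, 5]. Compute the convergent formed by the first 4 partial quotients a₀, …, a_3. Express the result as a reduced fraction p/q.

71/3

a_0 = 23: 23/1
a_1 = 1: 24/1
a_2 = 1: 47/2
a_3 = 1: 71/3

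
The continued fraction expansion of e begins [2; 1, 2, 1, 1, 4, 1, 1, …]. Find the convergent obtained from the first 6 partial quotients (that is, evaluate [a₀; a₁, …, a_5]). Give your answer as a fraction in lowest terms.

87/32

a_0 = 2: 2/1
a_1 = 1: 3/1
a_2 = 2: 8/3
a_3 = 1: 11/4
a_4 = 1: 19/7
a_5 = 4: 87/32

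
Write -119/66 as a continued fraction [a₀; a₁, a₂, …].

-119 ÷ 66 → quotient -2, remainder 13
66 ÷ 13 → quotient 5, remainder 1
13 ÷ 1 → quotient 13, remainder 0

[-2; 5, 13]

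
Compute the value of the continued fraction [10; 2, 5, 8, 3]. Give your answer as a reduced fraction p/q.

a_0 = 10: 10/1
a_1 = 2: 21/2
a_2 = 5: 115/11
a_3 = 8: 941/90
a_4 = 3: 2938/281

2938/281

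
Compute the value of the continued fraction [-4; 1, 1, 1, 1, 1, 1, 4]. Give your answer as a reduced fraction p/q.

Work from the innermost term outward:
Start with 4.
1 + 1/(4/1) = 1 + 1/4 = 5/4
1 + 1/(5/4) = 1 + 4/5 = 9/5
1 + 1/(9/5) = 1 + 5/9 = 14/9
1 + 1/(14/9) = 1 + 9/14 = 23/14
1 + 1/(23/14) = 1 + 14/23 = 37/23
1 + 1/(37/23) = 1 + 23/37 = 60/37
-4 + 1/(60/37) = -4 + 37/60 = -203/60

-203/60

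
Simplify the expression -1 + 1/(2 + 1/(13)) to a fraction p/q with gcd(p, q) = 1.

-14/27

a_0 = -1: -1/1
a_1 = 2: -1/2
a_2 = 13: -14/27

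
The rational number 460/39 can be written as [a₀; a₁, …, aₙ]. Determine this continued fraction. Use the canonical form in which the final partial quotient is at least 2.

[11; 1, 3, 1, 7]

⌊460/39⌋ = 11, remainder 31
⌊39/31⌋ = 1, remainder 8
⌊31/8⌋ = 3, remainder 7
⌊8/7⌋ = 1, remainder 1
⌊7/1⌋ = 7, remainder 0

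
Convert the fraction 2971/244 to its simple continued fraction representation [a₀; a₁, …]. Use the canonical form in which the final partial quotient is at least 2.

2971 = 12·244 + 43, so a_0 = 12
244 = 5·43 + 29, so a_1 = 5
43 = 1·29 + 14, so a_2 = 1
29 = 2·14 + 1, so a_3 = 2
14 = 14·1 + 0, so a_4 = 14

[12; 5, 1, 2, 14]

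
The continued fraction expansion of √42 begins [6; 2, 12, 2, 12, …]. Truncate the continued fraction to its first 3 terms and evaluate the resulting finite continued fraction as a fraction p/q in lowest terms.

a_0 = 6: 6/1
a_1 = 2: 13/2
a_2 = 12: 162/25

162/25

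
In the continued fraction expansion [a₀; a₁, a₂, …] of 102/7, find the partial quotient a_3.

102 = 14·7 + 4, so a_0 = 14
7 = 1·4 + 3, so a_1 = 1
4 = 1·3 + 1, so a_2 = 1
3 = 3·1 + 0, so a_3 = 3

3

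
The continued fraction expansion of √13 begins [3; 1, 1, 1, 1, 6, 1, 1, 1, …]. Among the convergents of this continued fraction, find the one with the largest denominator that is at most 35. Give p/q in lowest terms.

119/33

List convergents until the denominator exceeds the bound:
a_0 = 3: 3/1  (≤ bound)
a_1 = 1: 4/1  (≤ bound)
a_2 = 1: 7/2  (≤ bound)
a_3 = 1: 11/3  (≤ bound)
a_4 = 1: 18/5  (≤ bound)
a_5 = 6: 119/33  (≤ bound)
a_6 = 1: 137/38  (> 35, stop)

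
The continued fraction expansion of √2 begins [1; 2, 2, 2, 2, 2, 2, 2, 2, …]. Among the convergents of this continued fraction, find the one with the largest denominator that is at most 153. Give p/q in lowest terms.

99/70

List convergents until the denominator exceeds the bound:
a_0 = 1: 1/1  (≤ bound)
a_1 = 2: 3/2  (≤ bound)
a_2 = 2: 7/5  (≤ bound)
a_3 = 2: 17/12  (≤ bound)
a_4 = 2: 41/29  (≤ bound)
a_5 = 2: 99/70  (≤ bound)
a_6 = 2: 239/169  (> 153, stop)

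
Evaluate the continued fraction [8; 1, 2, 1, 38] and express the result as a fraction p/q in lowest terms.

Build up convergents one term at a time:
a_0 = 8: 8/1
a_1 = 1: 9/1
a_2 = 2: 26/3
a_3 = 1: 35/4
a_4 = 38: 1356/155

1356/155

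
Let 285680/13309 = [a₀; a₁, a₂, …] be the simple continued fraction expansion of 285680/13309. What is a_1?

⌊285680/13309⌋ = 21, remainder 6191
⌊13309/6191⌋ = 2, remainder 927

2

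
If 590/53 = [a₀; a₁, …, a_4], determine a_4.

⌊590/53⌋ = 11, remainder 7
⌊53/7⌋ = 7, remainder 4
⌊7/4⌋ = 1, remainder 3
⌊4/3⌋ = 1, remainder 1
⌊3/1⌋ = 3, remainder 0

3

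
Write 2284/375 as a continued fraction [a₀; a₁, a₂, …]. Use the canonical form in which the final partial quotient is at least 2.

Repeatedly divide and take the remainder:
2284 = 6·375 + 34, so a_0 = 6
375 = 11·34 + 1, so a_1 = 11
34 = 34·1 + 0, so a_2 = 34

[6; 11, 34]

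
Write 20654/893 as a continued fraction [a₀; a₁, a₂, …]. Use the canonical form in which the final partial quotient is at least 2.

⌊20654/893⌋ = 23, remainder 115
⌊893/115⌋ = 7, remainder 88
⌊115/88⌋ = 1, remainder 27
⌊88/27⌋ = 3, remainder 7
⌊27/7⌋ = 3, remainder 6
⌊7/6⌋ = 1, remainder 1
⌊6/1⌋ = 6, remainder 0

[23; 7, 1, 3, 3, 1, 6]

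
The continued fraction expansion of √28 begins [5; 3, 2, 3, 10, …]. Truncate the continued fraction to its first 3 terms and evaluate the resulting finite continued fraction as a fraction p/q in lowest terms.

37/7

Compute successive convergents:
a_0 = 5: 5/1
a_1 = 3: 16/3
a_2 = 2: 37/7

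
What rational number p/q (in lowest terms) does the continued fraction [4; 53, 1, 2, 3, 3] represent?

Start with 3.
3 + 1/(3/1) = 3 + 1/3 = 10/3
2 + 1/(10/3) = 2 + 3/10 = 23/10
1 + 1/(23/10) = 1 + 10/23 = 33/23
53 + 1/(33/23) = 53 + 23/33 = 1772/33
4 + 1/(1772/33) = 4 + 33/1772 = 7121/1772

7121/1772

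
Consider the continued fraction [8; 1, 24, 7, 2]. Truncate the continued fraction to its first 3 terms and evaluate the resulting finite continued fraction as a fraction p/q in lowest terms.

224/25

a_0 = 8: 8/1
a_1 = 1: 9/1
a_2 = 24: 224/25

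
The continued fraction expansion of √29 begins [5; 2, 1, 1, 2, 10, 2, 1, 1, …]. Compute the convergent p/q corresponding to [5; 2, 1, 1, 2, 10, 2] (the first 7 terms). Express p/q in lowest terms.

a_0 = 5: 5/1
a_1 = 2: 11/2
a_2 = 1: 16/3
a_3 = 1: 27/5
a_4 = 2: 70/13
a_5 = 10: 727/135
a_6 = 2: 1524/283

1524/283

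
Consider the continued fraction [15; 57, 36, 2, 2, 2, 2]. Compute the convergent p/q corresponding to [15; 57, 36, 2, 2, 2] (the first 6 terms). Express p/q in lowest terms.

374252/24921

a_0 = 15: 15/1
a_1 = 57: 856/57
a_2 = 36: 30831/2053
a_3 = 2: 62518/4163
a_4 = 2: 155867/10379
a_5 = 2: 374252/24921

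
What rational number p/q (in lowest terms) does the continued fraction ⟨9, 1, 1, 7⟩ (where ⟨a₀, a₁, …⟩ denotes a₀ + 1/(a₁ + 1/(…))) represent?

143/15

a_0 = 9: 9/1
a_1 = 1: 10/1
a_2 = 1: 19/2
a_3 = 7: 143/15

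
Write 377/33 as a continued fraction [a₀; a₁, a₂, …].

377 ÷ 33 → quotient 11, remainder 14
33 ÷ 14 → quotient 2, remainder 5
14 ÷ 5 → quotient 2, remainder 4
5 ÷ 4 → quotient 1, remainder 1
4 ÷ 1 → quotient 4, remainder 0

[11; 2, 2, 1, 4]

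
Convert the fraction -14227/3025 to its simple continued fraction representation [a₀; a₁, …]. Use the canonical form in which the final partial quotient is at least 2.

[-5; 3, 2, 1, 2, 2, 15, 3]

Apply division with remainder until the remainder is 0:
-14227 ÷ 3025 → quotient -5, remainder 898
3025 ÷ 898 → quotient 3, remainder 331
898 ÷ 331 → quotient 2, remainder 236
331 ÷ 236 → quotient 1, remainder 95
236 ÷ 95 → quotient 2, remainder 46
95 ÷ 46 → quotient 2, remainder 3
46 ÷ 3 → quotient 15, remainder 1
3 ÷ 1 → quotient 3, remainder 0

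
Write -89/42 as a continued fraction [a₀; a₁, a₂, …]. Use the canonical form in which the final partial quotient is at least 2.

[-3; 1, 7, 2, 2]

-89 ÷ 42 → quotient -3, remainder 37
42 ÷ 37 → quotient 1, remainder 5
37 ÷ 5 → quotient 7, remainder 2
5 ÷ 2 → quotient 2, remainder 1
2 ÷ 1 → quotient 2, remainder 0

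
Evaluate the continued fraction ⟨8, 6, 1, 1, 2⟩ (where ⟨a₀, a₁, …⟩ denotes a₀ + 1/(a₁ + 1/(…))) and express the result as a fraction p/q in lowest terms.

a_0 = 8: 8/1
a_1 = 6: 49/6
a_2 = 1: 57/7
a_3 = 1: 106/13
a_4 = 2: 269/33

269/33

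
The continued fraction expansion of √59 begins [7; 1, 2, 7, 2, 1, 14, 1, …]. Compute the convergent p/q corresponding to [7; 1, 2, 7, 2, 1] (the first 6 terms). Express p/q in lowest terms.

a_0 = 7: 7/1
a_1 = 1: 8/1
a_2 = 2: 23/3
a_3 = 7: 169/22
a_4 = 2: 361/47
a_5 = 1: 530/69

530/69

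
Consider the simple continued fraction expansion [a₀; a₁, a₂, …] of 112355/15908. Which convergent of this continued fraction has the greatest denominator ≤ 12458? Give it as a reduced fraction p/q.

10347/1465

a_0 = 7: 7/1  (≤ bound)
a_1 = 15: 106/15  (≤ bound)
a_2 = 1: 113/16  (≤ bound)
a_3 = 12: 1462/207  (≤ bound)
a_4 = 6: 8885/1258  (≤ bound)
a_5 = 1: 10347/1465  (≤ bound)
a_6 = 10: 112355/15908  (> 12458, stop)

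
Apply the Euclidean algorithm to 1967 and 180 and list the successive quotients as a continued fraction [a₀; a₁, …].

1967 ÷ 180 → quotient 10, remainder 167
180 ÷ 167 → quotient 1, remainder 13
167 ÷ 13 → quotient 12, remainder 11
13 ÷ 11 → quotient 1, remainder 2
11 ÷ 2 → quotient 5, remainder 1
2 ÷ 1 → quotient 2, remainder 0

[10; 1, 12, 1, 5, 2]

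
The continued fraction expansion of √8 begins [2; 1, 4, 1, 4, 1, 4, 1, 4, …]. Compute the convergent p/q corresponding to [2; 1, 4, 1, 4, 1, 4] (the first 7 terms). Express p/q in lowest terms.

Collapse the nested fraction from the inside out:
Start with 4.
1 + 1/(4/1) = 1 + 1/4 = 5/4
4 + 1/(5/4) = 4 + 4/5 = 24/5
1 + 1/(24/5) = 1 + 5/24 = 29/24
4 + 1/(29/24) = 4 + 24/29 = 140/29
1 + 1/(140/29) = 1 + 29/140 = 169/140
2 + 1/(169/140) = 2 + 140/169 = 478/169

478/169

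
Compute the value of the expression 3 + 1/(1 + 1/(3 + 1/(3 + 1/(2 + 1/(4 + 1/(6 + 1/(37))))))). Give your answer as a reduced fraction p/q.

Use the convergent recurrence hₖ = aₖ·hₖ₋₁ + hₖ₋₂ (and likewise for the denominators kₖ):
a_0 = 3: 3/1
a_1 = 1: 4/1
a_2 = 3: 15/4
a_3 = 3: 49/13
a_4 = 2: 113/30
a_5 = 4: 501/133
a_6 = 6: 3119/828
a_7 = 37: 115904/30769

115904/30769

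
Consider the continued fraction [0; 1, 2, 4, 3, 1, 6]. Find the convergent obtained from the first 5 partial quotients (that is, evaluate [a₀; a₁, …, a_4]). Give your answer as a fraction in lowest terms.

a_0 = 0: 0/1
a_1 = 1: 1/1
a_2 = 2: 2/3
a_3 = 4: 9/13
a_4 = 3: 29/42

29/42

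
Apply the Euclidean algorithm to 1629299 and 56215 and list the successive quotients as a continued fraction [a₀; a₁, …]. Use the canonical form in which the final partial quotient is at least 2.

[28; 1, 59, 17, 55]

1629299 = 28·56215 + 55279, so a_0 = 28
56215 = 1·55279 + 936, so a_1 = 1
55279 = 59·936 + 55, so a_2 = 59
936 = 17·55 + 1, so a_3 = 17
55 = 55·1 + 0, so a_4 = 55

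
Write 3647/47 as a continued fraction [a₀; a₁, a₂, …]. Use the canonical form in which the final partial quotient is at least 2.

Apply division with remainder until the remainder is 0:
⌊3647/47⌋ = 77, remainder 28
⌊47/28⌋ = 1, remainder 19
⌊28/19⌋ = 1, remainder 9
⌊19/9⌋ = 2, remainder 1
⌊9/1⌋ = 9, remainder 0

[77; 1, 1, 2, 9]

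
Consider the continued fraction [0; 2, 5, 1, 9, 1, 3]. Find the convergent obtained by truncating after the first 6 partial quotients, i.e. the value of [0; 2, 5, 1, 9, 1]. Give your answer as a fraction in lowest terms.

65/141

Build up convergents one term at a time:
a_0 = 0: 0/1
a_1 = 2: 1/2
a_2 = 5: 5/11
a_3 = 1: 6/13
a_4 = 9: 59/128
a_5 = 1: 65/141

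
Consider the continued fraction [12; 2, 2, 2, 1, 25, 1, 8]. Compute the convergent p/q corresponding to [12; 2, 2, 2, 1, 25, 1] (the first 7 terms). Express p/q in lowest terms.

a_0 = 12: 12/1
a_1 = 2: 25/2
a_2 = 2: 62/5
a_3 = 2: 149/12
a_4 = 1: 211/17
a_5 = 25: 5424/437
a_6 = 1: 5635/454

5635/454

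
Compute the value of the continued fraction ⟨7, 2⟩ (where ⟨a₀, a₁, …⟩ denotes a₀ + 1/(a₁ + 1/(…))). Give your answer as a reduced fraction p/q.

15/2

Build up convergents one term at a time:
a_0 = 7: 7/1
a_1 = 2: 15/2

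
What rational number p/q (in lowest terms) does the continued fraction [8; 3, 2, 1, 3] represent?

Start with 3.
1 + 1/(3/1) = 1 + 1/3 = 4/3
2 + 1/(4/3) = 2 + 3/4 = 11/4
3 + 1/(11/4) = 3 + 4/11 = 37/11
8 + 1/(37/11) = 8 + 11/37 = 307/37

307/37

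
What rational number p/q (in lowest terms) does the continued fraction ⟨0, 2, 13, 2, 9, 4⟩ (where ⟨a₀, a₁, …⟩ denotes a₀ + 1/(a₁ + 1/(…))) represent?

Compute successive convergents:
a_0 = 0: 0/1
a_1 = 2: 1/2
a_2 = 13: 13/27
a_3 = 2: 27/56
a_4 = 9: 256/531
a_5 = 4: 1051/2180

1051/2180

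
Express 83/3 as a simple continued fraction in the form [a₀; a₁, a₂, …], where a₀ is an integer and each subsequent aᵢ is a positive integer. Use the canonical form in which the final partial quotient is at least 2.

[27; 1, 2]

⌊83/3⌋ = 27, remainder 2
⌊3/2⌋ = 1, remainder 1
⌊2/1⌋ = 2, remainder 0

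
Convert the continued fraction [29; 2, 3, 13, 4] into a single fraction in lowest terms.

11154/379

Starting at the tail and folding back:
Start with 4.
13 + 1/(4/1) = 13 + 1/4 = 53/4
3 + 1/(53/4) = 3 + 4/53 = 163/53
2 + 1/(163/53) = 2 + 53/163 = 379/163
29 + 1/(379/163) = 29 + 163/379 = 11154/379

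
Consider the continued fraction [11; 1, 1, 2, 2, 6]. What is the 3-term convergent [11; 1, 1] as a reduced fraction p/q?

a_0 = 11: 11/1
a_1 = 1: 12/1
a_2 = 1: 23/2

23/2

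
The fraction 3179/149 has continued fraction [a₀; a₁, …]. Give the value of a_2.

3179 = 21·149 + 50, so a_0 = 21
149 = 2·50 + 49, so a_1 = 2
50 = 1·49 + 1, so a_2 = 1

1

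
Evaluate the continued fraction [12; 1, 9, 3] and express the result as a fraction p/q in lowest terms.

a_0 = 12: 12/1
a_1 = 1: 13/1
a_2 = 9: 129/10
a_3 = 3: 400/31

400/31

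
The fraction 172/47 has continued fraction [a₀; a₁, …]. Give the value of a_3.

1

172 = 3·47 + 31, so a_0 = 3
47 = 1·31 + 16, so a_1 = 1
31 = 1·16 + 15, so a_2 = 1
16 = 1·15 + 1, so a_3 = 1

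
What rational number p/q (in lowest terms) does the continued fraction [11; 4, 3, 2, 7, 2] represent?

a_0 = 11: 11/1
a_1 = 4: 45/4
a_2 = 3: 146/13
a_3 = 2: 337/30
a_4 = 7: 2505/223
a_5 = 2: 5347/476

5347/476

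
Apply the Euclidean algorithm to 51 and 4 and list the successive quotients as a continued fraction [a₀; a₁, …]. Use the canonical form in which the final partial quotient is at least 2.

[12; 1, 3]

Apply division with remainder until the remainder is 0:
51 ÷ 4 → quotient 12, remainder 3
4 ÷ 3 → quotient 1, remainder 1
3 ÷ 1 → quotient 3, remainder 0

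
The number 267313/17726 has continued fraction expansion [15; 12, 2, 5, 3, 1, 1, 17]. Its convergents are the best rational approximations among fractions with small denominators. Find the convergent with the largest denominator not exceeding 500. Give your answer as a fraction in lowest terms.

a_0 = 15: 15/1  (≤ bound)
a_1 = 12: 181/12  (≤ bound)
a_2 = 2: 377/25  (≤ bound)
a_3 = 5: 2066/137  (≤ bound)
a_4 = 3: 6575/436  (≤ bound)
a_5 = 1: 8641/573  (> 500, stop)

6575/436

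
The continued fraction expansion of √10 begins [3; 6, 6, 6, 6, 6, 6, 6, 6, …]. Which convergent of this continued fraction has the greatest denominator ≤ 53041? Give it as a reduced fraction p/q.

27379/8658

List convergents until the denominator exceeds the bound:
a_0 = 3: 3/1  (≤ bound)
a_1 = 6: 19/6  (≤ bound)
a_2 = 6: 117/37  (≤ bound)
a_3 = 6: 721/228  (≤ bound)
a_4 = 6: 4443/1405  (≤ bound)
a_5 = 6: 27379/8658  (≤ bound)
a_6 = 6: 168717/53353  (> 53041, stop)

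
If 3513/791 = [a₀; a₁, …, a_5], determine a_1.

2

3513 ÷ 791 → quotient 4, remainder 349
791 ÷ 349 → quotient 2, remainder 93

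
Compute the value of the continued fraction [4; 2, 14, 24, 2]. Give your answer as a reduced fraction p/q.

6388/1425

Start with 2.
24 + 1/(2/1) = 24 + 1/2 = 49/2
14 + 1/(49/2) = 14 + 2/49 = 688/49
2 + 1/(688/49) = 2 + 49/688 = 1425/688
4 + 1/(1425/688) = 4 + 688/1425 = 6388/1425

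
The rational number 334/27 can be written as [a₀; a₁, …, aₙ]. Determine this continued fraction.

Run the Euclidean algorithm, recording each quotient:
⌊334/27⌋ = 12, remainder 10
⌊27/10⌋ = 2, remainder 7
⌊10/7⌋ = 1, remainder 3
⌊7/3⌋ = 2, remainder 1
⌊3/1⌋ = 3, remainder 0

[12; 2, 1, 2, 3]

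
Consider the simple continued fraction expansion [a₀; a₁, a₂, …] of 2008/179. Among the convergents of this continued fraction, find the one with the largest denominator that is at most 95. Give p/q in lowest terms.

List convergents until the denominator exceeds the bound:
a_0 = 11: 11/1  (≤ bound)
a_1 = 4: 45/4  (≤ bound)
a_2 = 1: 56/5  (≤ bound)
a_3 = 1: 101/9  (≤ bound)
a_4 = 2: 258/23  (≤ bound)
a_5 = 3: 875/78  (≤ bound)
a_6 = 2: 2008/179  (> 95, stop)

875/78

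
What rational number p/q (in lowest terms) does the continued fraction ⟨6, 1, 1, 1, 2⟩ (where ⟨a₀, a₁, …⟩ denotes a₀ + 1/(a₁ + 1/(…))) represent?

53/8

Start with 2.
1 + 1/(2/1) = 1 + 1/2 = 3/2
1 + 1/(3/2) = 1 + 2/3 = 5/3
1 + 1/(5/3) = 1 + 3/5 = 8/5
6 + 1/(8/5) = 6 + 5/8 = 53/8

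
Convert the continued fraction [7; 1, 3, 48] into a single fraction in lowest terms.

a_0 = 7: 7/1
a_1 = 1: 8/1
a_2 = 3: 31/4
a_3 = 48: 1496/193

1496/193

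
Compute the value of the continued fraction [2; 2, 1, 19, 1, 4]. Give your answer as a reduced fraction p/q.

Use the convergent recurrence hₖ = aₖ·hₖ₋₁ + hₖ₋₂ (and likewise for the denominators kₖ):
a_0 = 2: 2/1
a_1 = 2: 5/2
a_2 = 1: 7/3
a_3 = 19: 138/59
a_4 = 1: 145/62
a_5 = 4: 718/307

718/307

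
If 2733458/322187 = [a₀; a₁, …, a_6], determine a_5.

3

2733458 ÷ 322187 → quotient 8, remainder 155962
322187 ÷ 155962 → quotient 2, remainder 10263
155962 ÷ 10263 → quotient 15, remainder 2017
10263 ÷ 2017 → quotient 5, remainder 178
2017 ÷ 178 → quotient 11, remainder 59
178 ÷ 59 → quotient 3, remainder 1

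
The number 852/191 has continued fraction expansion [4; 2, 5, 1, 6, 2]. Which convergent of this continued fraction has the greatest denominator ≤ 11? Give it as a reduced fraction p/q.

a_0 = 4: 4/1  (≤ bound)
a_1 = 2: 9/2  (≤ bound)
a_2 = 5: 49/11  (≤ bound)
a_3 = 1: 58/13  (> 11, stop)

49/11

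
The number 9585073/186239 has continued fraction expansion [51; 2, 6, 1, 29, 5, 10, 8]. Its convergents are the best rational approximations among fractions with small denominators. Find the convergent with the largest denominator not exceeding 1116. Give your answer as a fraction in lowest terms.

23057/448

a_0 = 51: 51/1  (≤ bound)
a_1 = 2: 103/2  (≤ bound)
a_2 = 6: 669/13  (≤ bound)
a_3 = 1: 772/15  (≤ bound)
a_4 = 29: 23057/448  (≤ bound)
a_5 = 5: 116057/2255  (> 1116, stop)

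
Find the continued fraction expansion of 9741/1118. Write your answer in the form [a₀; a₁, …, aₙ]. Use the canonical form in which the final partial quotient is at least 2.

[8; 1, 2, 2, 14, 11]

9741 = 8·1118 + 797, so a_0 = 8
1118 = 1·797 + 321, so a_1 = 1
797 = 2·321 + 155, so a_2 = 2
321 = 2·155 + 11, so a_3 = 2
155 = 14·11 + 1, so a_4 = 14
11 = 11·1 + 0, so a_5 = 11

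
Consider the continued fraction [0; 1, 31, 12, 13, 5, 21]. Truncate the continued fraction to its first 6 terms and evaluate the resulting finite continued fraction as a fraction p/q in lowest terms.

Work from the innermost term outward:
Start with 5.
13 + 1/(5/1) = 13 + 1/5 = 66/5
12 + 1/(66/5) = 12 + 5/66 = 797/66
31 + 1/(797/66) = 31 + 66/797 = 24773/797
1 + 1/(24773/797) = 1 + 797/24773 = 25570/24773
0 + 1/(25570/24773) = 0 + 24773/25570 = 24773/25570

24773/25570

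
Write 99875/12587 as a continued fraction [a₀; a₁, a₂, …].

[7; 1, 14, 3, 54, 2, 2]

99875 ÷ 12587 → quotient 7, remainder 11766
12587 ÷ 11766 → quotient 1, remainder 821
11766 ÷ 821 → quotient 14, remainder 272
821 ÷ 272 → quotient 3, remainder 5
272 ÷ 5 → quotient 54, remainder 2
5 ÷ 2 → quotient 2, remainder 1
2 ÷ 1 → quotient 2, remainder 0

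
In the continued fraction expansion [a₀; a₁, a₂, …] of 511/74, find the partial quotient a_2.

9

Run the Euclidean algorithm, recording each quotient:
511 = 6·74 + 67, so a_0 = 6
74 = 1·67 + 7, so a_1 = 1
67 = 9·7 + 4, so a_2 = 9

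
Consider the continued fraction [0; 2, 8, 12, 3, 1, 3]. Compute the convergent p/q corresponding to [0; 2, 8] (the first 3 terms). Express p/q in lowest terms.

8/17

Start with 8.
2 + 1/(8/1) = 2 + 1/8 = 17/8
0 + 1/(17/8) = 0 + 8/17 = 8/17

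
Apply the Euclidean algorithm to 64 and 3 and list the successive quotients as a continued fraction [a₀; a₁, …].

[21; 3]

Repeatedly divide and take the remainder:
64 = 21·3 + 1, so a_0 = 21
3 = 3·1 + 0, so a_1 = 3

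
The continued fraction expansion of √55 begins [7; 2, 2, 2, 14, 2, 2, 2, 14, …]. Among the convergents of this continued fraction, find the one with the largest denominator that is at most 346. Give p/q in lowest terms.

a_0 = 7: 7/1  (≤ bound)
a_1 = 2: 15/2  (≤ bound)
a_2 = 2: 37/5  (≤ bound)
a_3 = 2: 89/12  (≤ bound)
a_4 = 14: 1283/173  (≤ bound)
a_5 = 2: 2655/358  (> 346, stop)

1283/173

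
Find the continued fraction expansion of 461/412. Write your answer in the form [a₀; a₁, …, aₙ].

[1; 8, 2, 2, 4, 2]

461 ÷ 412 → quotient 1, remainder 49
412 ÷ 49 → quotient 8, remainder 20
49 ÷ 20 → quotient 2, remainder 9
20 ÷ 9 → quotient 2, remainder 2
9 ÷ 2 → quotient 4, remainder 1
2 ÷ 1 → quotient 2, remainder 0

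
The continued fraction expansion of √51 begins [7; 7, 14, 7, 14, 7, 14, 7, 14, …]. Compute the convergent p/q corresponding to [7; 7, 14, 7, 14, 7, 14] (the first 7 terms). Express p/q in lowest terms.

7068593/989801

Compute successive convergents:
a_0 = 7: 7/1
a_1 = 7: 50/7
a_2 = 14: 707/99
a_3 = 7: 4999/700
a_4 = 14: 70693/9899
a_5 = 7: 499850/69993
a_6 = 14: 7068593/989801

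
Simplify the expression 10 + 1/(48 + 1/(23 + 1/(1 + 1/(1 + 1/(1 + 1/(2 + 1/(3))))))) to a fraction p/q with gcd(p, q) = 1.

Compute successive convergents:
a_0 = 10: 10/1
a_1 = 48: 481/48
a_2 = 23: 11073/1105
a_3 = 1: 11554/1153
a_4 = 1: 22627/2258
a_5 = 1: 34181/3411
a_6 = 2: 90989/9080
a_7 = 3: 307148/30651

307148/30651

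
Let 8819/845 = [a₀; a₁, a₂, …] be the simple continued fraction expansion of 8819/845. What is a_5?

8819 ÷ 845 → quotient 10, remainder 369
845 ÷ 369 → quotient 2, remainder 107
369 ÷ 107 → quotient 3, remainder 48
107 ÷ 48 → quotient 2, remainder 11
48 ÷ 11 → quotient 4, remainder 4
11 ÷ 4 → quotient 2, remainder 3

2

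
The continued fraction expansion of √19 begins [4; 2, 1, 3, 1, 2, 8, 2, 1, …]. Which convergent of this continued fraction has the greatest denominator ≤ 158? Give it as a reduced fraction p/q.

170/39

a_0 = 4: 4/1  (≤ bound)
a_1 = 2: 9/2  (≤ bound)
a_2 = 1: 13/3  (≤ bound)
a_3 = 3: 48/11  (≤ bound)
a_4 = 1: 61/14  (≤ bound)
a_5 = 2: 170/39  (≤ bound)
a_6 = 8: 1421/326  (> 158, stop)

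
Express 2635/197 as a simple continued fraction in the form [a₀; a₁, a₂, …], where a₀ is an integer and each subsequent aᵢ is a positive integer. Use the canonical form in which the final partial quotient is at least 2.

[13; 2, 1, 1, 1, 24]

2635 = 13·197 + 74, so a_0 = 13
197 = 2·74 + 49, so a_1 = 2
74 = 1·49 + 25, so a_2 = 1
49 = 1·25 + 24, so a_3 = 1
25 = 1·24 + 1, so a_4 = 1
24 = 24·1 + 0, so a_5 = 24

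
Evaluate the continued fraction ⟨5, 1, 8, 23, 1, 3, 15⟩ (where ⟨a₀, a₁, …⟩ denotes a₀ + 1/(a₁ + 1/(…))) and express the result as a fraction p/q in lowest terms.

Start with 15.
3 + 1/(15/1) = 3 + 1/15 = 46/15
1 + 1/(46/15) = 1 + 15/46 = 61/46
23 + 1/(61/46) = 23 + 46/61 = 1449/61
8 + 1/(1449/61) = 8 + 61/1449 = 11653/1449
1 + 1/(11653/1449) = 1 + 1449/11653 = 13102/11653
5 + 1/(13102/11653) = 5 + 11653/13102 = 77163/13102

77163/13102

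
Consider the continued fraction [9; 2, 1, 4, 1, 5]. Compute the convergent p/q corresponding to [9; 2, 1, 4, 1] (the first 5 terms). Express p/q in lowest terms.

159/17

Start with 1.
4 + 1/(1/1) = 4 + 1/1 = 5/1
1 + 1/(5/1) = 1 + 1/5 = 6/5
2 + 1/(6/5) = 2 + 5/6 = 17/6
9 + 1/(17/6) = 9 + 6/17 = 159/17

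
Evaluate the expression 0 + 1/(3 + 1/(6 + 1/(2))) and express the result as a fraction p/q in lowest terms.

Start with 2.
6 + 1/(2/1) = 6 + 1/2 = 13/2
3 + 1/(13/2) = 3 + 2/13 = 41/13
0 + 1/(41/13) = 0 + 13/41 = 13/41

13/41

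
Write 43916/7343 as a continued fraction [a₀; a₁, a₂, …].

Run the Euclidean algorithm, recording each quotient:
⌊43916/7343⌋ = 5, remainder 7201
⌊7343/7201⌋ = 1, remainder 142
⌊7201/142⌋ = 50, remainder 101
⌊142/101⌋ = 1, remainder 41
⌊101/41⌋ = 2, remainder 19
⌊41/19⌋ = 2, remainder 3
⌊19/3⌋ = 6, remainder 1
⌊3/1⌋ = 3, remainder 0

[5; 1, 50, 1, 2, 2, 6, 3]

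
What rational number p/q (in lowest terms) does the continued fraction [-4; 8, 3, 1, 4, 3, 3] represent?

Start with 3.
3 + 1/(3/1) = 3 + 1/3 = 10/3
4 + 1/(10/3) = 4 + 3/10 = 43/10
1 + 1/(43/10) = 1 + 10/43 = 53/43
3 + 1/(53/43) = 3 + 43/53 = 202/53
8 + 1/(202/53) = 8 + 53/202 = 1669/202
-4 + 1/(1669/202) = -4 + 202/1669 = -6474/1669

-6474/1669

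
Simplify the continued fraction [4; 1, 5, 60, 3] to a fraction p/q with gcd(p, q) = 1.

5264/1089

Work from the innermost term outward:
Start with 3.
60 + 1/(3/1) = 60 + 1/3 = 181/3
5 + 1/(181/3) = 5 + 3/181 = 908/181
1 + 1/(908/181) = 1 + 181/908 = 1089/908
4 + 1/(1089/908) = 4 + 908/1089 = 5264/1089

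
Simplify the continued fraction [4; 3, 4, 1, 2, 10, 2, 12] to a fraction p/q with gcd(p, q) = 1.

Start with 12.
2 + 1/(12/1) = 2 + 1/12 = 25/12
10 + 1/(25/12) = 10 + 12/25 = 262/25
2 + 1/(262/25) = 2 + 25/262 = 549/262
1 + 1/(549/262) = 1 + 262/549 = 811/549
4 + 1/(811/549) = 4 + 549/811 = 3793/811
3 + 1/(3793/811) = 3 + 811/3793 = 12190/3793
4 + 1/(12190/3793) = 4 + 3793/12190 = 52553/12190

52553/12190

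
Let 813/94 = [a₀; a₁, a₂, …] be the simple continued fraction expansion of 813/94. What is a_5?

813 = 8·94 + 61, so a_0 = 8
94 = 1·61 + 33, so a_1 = 1
61 = 1·33 + 28, so a_2 = 1
33 = 1·28 + 5, so a_3 = 1
28 = 5·5 + 3, so a_4 = 5
5 = 1·3 + 2, so a_5 = 1

1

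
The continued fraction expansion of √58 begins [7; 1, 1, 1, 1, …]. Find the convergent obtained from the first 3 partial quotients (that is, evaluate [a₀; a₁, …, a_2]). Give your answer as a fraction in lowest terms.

Start with 1.
1 + 1/(1/1) = 1 + 1/1 = 2/1
7 + 1/(2/1) = 7 + 1/2 = 15/2

15/2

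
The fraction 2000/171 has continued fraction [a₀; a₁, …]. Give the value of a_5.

7

Run the Euclidean algorithm, recording each quotient:
2000 = 11·171 + 119, so a_0 = 11
171 = 1·119 + 52, so a_1 = 1
119 = 2·52 + 15, so a_2 = 2
52 = 3·15 + 7, so a_3 = 3
15 = 2·7 + 1, so a_4 = 2
7 = 7·1 + 0, so a_5 = 7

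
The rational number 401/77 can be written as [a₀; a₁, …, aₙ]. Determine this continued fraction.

[5; 4, 1, 4, 3]

⌊401/77⌋ = 5, remainder 16
⌊77/16⌋ = 4, remainder 13
⌊16/13⌋ = 1, remainder 3
⌊13/3⌋ = 4, remainder 1
⌊3/1⌋ = 3, remainder 0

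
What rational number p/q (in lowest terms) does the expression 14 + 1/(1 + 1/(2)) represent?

44/3

Compute successive convergents:
a_0 = 14: 14/1
a_1 = 1: 15/1
a_2 = 2: 44/3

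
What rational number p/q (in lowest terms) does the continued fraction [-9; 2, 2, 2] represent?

Starting at the tail and folding back:
Start with 2.
2 + 1/(2/1) = 2 + 1/2 = 5/2
2 + 1/(5/2) = 2 + 2/5 = 12/5
-9 + 1/(12/5) = -9 + 5/12 = -103/12

-103/12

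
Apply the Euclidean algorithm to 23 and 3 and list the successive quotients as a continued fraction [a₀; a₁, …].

Apply division with remainder until the remainder is 0:
23 = 7·3 + 2, so a_0 = 7
3 = 1·2 + 1, so a_1 = 1
2 = 2·1 + 0, so a_2 = 2

[7; 1, 2]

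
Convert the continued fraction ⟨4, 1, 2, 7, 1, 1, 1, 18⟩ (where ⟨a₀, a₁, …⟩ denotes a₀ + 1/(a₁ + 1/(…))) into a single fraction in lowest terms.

6286/1343

a_0 = 4: 4/1
a_1 = 1: 5/1
a_2 = 2: 14/3
a_3 = 7: 103/22
a_4 = 1: 117/25
a_5 = 1: 220/47
a_6 = 1: 337/72
a_7 = 18: 6286/1343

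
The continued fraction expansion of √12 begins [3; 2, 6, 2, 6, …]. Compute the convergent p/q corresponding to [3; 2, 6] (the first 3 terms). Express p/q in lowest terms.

Work from the innermost term outward:
Start with 6.
2 + 1/(6/1) = 2 + 1/6 = 13/6
3 + 1/(13/6) = 3 + 6/13 = 45/13

45/13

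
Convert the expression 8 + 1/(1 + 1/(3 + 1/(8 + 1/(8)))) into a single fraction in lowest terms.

2347/268

Start with 8.
8 + 1/(8/1) = 8 + 1/8 = 65/8
3 + 1/(65/8) = 3 + 8/65 = 203/65
1 + 1/(203/65) = 1 + 65/203 = 268/203
8 + 1/(268/203) = 8 + 203/268 = 2347/268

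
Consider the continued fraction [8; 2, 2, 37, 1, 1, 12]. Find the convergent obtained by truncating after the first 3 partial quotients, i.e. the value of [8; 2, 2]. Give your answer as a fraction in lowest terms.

42/5

a_0 = 8: 8/1
a_1 = 2: 17/2
a_2 = 2: 42/5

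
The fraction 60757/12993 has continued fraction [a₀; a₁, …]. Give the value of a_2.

2

Run the Euclidean algorithm, recording each quotient:
60757 ÷ 12993 → quotient 4, remainder 8785
12993 ÷ 8785 → quotient 1, remainder 4208
8785 ÷ 4208 → quotient 2, remainder 369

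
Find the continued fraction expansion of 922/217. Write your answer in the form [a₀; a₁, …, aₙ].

[4; 4, 54]

⌊922/217⌋ = 4, remainder 54
⌊217/54⌋ = 4, remainder 1
⌊54/1⌋ = 54, remainder 0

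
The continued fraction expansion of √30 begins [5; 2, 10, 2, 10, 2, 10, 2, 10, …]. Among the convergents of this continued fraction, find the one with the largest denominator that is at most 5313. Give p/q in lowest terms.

5291/966

a_0 = 5: 5/1  (≤ bound)
a_1 = 2: 11/2  (≤ bound)
a_2 = 10: 115/21  (≤ bound)
a_3 = 2: 241/44  (≤ bound)
a_4 = 10: 2525/461  (≤ bound)
a_5 = 2: 5291/966  (≤ bound)
a_6 = 10: 55435/10121  (> 5313, stop)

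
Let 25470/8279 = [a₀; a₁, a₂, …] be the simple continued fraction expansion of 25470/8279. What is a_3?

⌊25470/8279⌋ = 3, remainder 633
⌊8279/633⌋ = 13, remainder 50
⌊633/50⌋ = 12, remainder 33
⌊50/33⌋ = 1, remainder 17

1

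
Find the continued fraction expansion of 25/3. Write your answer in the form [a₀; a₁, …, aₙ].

25 ÷ 3 → quotient 8, remainder 1
3 ÷ 1 → quotient 3, remainder 0

[8; 3]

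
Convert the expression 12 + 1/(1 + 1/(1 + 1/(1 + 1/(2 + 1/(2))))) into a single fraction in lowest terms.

240/19

Build up convergents one term at a time:
a_0 = 12: 12/1
a_1 = 1: 13/1
a_2 = 1: 25/2
a_3 = 1: 38/3
a_4 = 2: 101/8
a_5 = 2: 240/19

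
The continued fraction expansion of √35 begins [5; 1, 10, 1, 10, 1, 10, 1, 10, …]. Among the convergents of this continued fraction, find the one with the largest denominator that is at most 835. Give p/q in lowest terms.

a_0 = 5: 5/1  (≤ bound)
a_1 = 1: 6/1  (≤ bound)
a_2 = 10: 65/11  (≤ bound)
a_3 = 1: 71/12  (≤ bound)
a_4 = 10: 775/131  (≤ bound)
a_5 = 1: 846/143  (≤ bound)
a_6 = 10: 9235/1561  (> 835, stop)

846/143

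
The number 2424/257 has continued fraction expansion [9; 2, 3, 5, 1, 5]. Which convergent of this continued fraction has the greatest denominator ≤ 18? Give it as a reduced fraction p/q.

List convergents until the denominator exceeds the bound:
a_0 = 9: 9/1  (≤ bound)
a_1 = 2: 19/2  (≤ bound)
a_2 = 3: 66/7  (≤ bound)
a_3 = 5: 349/37  (> 18, stop)

66/7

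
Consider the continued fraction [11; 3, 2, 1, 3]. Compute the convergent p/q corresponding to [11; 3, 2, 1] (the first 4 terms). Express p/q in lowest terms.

Compute successive convergents:
a_0 = 11: 11/1
a_1 = 3: 34/3
a_2 = 2: 79/7
a_3 = 1: 113/10

113/10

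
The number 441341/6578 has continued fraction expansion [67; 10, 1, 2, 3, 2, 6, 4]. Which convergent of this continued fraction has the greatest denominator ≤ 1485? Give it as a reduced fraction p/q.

List convergents until the denominator exceeds the bound:
a_0 = 67: 67/1  (≤ bound)
a_1 = 10: 671/10  (≤ bound)
a_2 = 1: 738/11  (≤ bound)
a_3 = 2: 2147/32  (≤ bound)
a_4 = 3: 7179/107  (≤ bound)
a_5 = 2: 16505/246  (≤ bound)
a_6 = 6: 106209/1583  (> 1485, stop)

16505/246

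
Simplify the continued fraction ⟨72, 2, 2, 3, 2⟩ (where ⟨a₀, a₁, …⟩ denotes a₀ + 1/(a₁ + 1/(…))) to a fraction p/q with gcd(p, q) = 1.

Starting at the tail and folding back:
Start with 2.
3 + 1/(2/1) = 3 + 1/2 = 7/2
2 + 1/(7/2) = 2 + 2/7 = 16/7
2 + 1/(16/7) = 2 + 7/16 = 39/16
72 + 1/(39/16) = 72 + 16/39 = 2824/39

2824/39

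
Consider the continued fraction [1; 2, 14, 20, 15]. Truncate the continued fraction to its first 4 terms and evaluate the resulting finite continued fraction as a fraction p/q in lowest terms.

863/582

a_0 = 1: 1/1
a_1 = 2: 3/2
a_2 = 14: 43/29
a_3 = 20: 863/582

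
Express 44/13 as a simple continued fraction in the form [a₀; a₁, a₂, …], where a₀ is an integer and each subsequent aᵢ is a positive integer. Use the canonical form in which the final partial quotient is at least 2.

[3; 2, 1, 1, 2]

44 = 3·13 + 5, so a_0 = 3
13 = 2·5 + 3, so a_1 = 2
5 = 1·3 + 2, so a_2 = 1
3 = 1·2 + 1, so a_3 = 1
2 = 2·1 + 0, so a_4 = 2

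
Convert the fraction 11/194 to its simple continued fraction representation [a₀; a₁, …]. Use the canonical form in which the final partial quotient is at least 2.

11 ÷ 194 → quotient 0, remainder 11
194 ÷ 11 → quotient 17, remainder 7
11 ÷ 7 → quotient 1, remainder 4
7 ÷ 4 → quotient 1, remainder 3
4 ÷ 3 → quotient 1, remainder 1
3 ÷ 1 → quotient 3, remainder 0

[0; 17, 1, 1, 1, 3]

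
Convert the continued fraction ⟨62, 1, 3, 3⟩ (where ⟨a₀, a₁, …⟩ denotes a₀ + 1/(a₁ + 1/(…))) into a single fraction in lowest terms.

816/13

a_0 = 62: 62/1
a_1 = 1: 63/1
a_2 = 3: 251/4
a_3 = 3: 816/13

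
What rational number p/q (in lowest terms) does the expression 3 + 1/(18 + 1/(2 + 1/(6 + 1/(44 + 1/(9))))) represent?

Start with 9.
44 + 1/(9/1) = 44 + 1/9 = 397/9
6 + 1/(397/9) = 6 + 9/397 = 2391/397
2 + 1/(2391/397) = 2 + 397/2391 = 5179/2391
18 + 1/(5179/2391) = 18 + 2391/5179 = 95613/5179
3 + 1/(95613/5179) = 3 + 5179/95613 = 292018/95613

292018/95613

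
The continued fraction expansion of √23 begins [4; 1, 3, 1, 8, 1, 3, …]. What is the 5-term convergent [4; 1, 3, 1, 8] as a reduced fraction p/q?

Start with 8.
1 + 1/(8/1) = 1 + 1/8 = 9/8
3 + 1/(9/8) = 3 + 8/9 = 35/9
1 + 1/(35/9) = 1 + 9/35 = 44/35
4 + 1/(44/35) = 4 + 35/44 = 211/44

211/44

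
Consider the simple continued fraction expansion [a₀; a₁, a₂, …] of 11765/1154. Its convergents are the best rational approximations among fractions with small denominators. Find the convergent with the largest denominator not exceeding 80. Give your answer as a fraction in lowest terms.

a_0 = 10: 10/1  (≤ bound)
a_1 = 5: 51/5  (≤ bound)
a_2 = 7: 367/36  (≤ bound)
a_3 = 1: 418/41  (≤ bound)
a_4 = 3: 1621/159  (> 80, stop)

418/41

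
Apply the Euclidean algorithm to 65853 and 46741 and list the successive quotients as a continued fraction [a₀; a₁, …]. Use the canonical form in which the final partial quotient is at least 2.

Run the Euclidean algorithm, recording each quotient:
65853 ÷ 46741 → quotient 1, remainder 19112
46741 ÷ 19112 → quotient 2, remainder 8517
19112 ÷ 8517 → quotient 2, remainder 2078
8517 ÷ 2078 → quotient 4, remainder 205
2078 ÷ 205 → quotient 10, remainder 28
205 ÷ 28 → quotient 7, remainder 9
28 ÷ 9 → quotient 3, remainder 1
9 ÷ 1 → quotient 9, remainder 0

[1; 2, 2, 4, 10, 7, 3, 9]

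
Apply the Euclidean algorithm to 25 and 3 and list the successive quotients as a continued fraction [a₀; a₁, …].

[8; 3]

25 ÷ 3 → quotient 8, remainder 1
3 ÷ 1 → quotient 3, remainder 0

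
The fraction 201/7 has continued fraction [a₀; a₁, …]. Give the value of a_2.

201 = 28·7 + 5, so a_0 = 28
7 = 1·5 + 2, so a_1 = 1
5 = 2·2 + 1, so a_2 = 2

2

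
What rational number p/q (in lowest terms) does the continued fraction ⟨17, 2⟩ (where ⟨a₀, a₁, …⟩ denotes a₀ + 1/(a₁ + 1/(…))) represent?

Work from the innermost term outward:
Start with 2.
17 + 1/(2/1) = 17 + 1/2 = 35/2

35/2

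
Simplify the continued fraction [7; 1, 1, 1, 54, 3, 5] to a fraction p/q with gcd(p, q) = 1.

Starting at the tail and folding back:
Start with 5.
3 + 1/(5/1) = 3 + 1/5 = 16/5
54 + 1/(16/5) = 54 + 5/16 = 869/16
1 + 1/(869/16) = 1 + 16/869 = 885/869
1 + 1/(885/869) = 1 + 869/885 = 1754/885
1 + 1/(1754/885) = 1 + 885/1754 = 2639/1754
7 + 1/(2639/1754) = 7 + 1754/2639 = 20227/2639

20227/2639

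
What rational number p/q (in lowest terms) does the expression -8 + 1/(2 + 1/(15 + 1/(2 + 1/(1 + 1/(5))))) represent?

Collapse the nested fraction from the inside out:
Start with 5.
1 + 1/(5/1) = 1 + 1/5 = 6/5
2 + 1/(6/5) = 2 + 5/6 = 17/6
15 + 1/(17/6) = 15 + 6/17 = 261/17
2 + 1/(261/17) = 2 + 17/261 = 539/261
-8 + 1/(539/261) = -8 + 261/539 = -4051/539

-4051/539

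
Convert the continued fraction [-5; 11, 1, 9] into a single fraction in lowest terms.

-585/119

Work from the innermost term outward:
Start with 9.
1 + 1/(9/1) = 1 + 1/9 = 10/9
11 + 1/(10/9) = 11 + 9/10 = 119/10
-5 + 1/(119/10) = -5 + 10/119 = -585/119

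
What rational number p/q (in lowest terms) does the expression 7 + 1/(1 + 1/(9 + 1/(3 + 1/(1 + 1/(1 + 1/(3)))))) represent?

2031/257

Use the convergent recurrence hₖ = aₖ·hₖ₋₁ + hₖ₋₂ (and likewise for the denominators kₖ):
a_0 = 7: 7/1
a_1 = 1: 8/1
a_2 = 9: 79/10
a_3 = 3: 245/31
a_4 = 1: 324/41
a_5 = 1: 569/72
a_6 = 3: 2031/257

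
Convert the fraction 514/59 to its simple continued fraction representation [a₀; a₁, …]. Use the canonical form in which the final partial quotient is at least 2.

[8; 1, 2, 2, 8]

514 ÷ 59 → quotient 8, remainder 42
59 ÷ 42 → quotient 1, remainder 17
42 ÷ 17 → quotient 2, remainder 8
17 ÷ 8 → quotient 2, remainder 1
8 ÷ 1 → quotient 8, remainder 0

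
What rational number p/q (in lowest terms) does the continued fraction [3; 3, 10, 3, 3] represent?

1060/319

Start with 3.
3 + 1/(3/1) = 3 + 1/3 = 10/3
10 + 1/(10/3) = 10 + 3/10 = 103/10
3 + 1/(103/10) = 3 + 10/103 = 319/103
3 + 1/(319/103) = 3 + 103/319 = 1060/319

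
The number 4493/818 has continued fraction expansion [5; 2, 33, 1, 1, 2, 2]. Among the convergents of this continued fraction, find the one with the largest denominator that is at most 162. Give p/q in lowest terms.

747/136

a_0 = 5: 5/1  (≤ bound)
a_1 = 2: 11/2  (≤ bound)
a_2 = 33: 368/67  (≤ bound)
a_3 = 1: 379/69  (≤ bound)
a_4 = 1: 747/136  (≤ bound)
a_5 = 2: 1873/341  (> 162, stop)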